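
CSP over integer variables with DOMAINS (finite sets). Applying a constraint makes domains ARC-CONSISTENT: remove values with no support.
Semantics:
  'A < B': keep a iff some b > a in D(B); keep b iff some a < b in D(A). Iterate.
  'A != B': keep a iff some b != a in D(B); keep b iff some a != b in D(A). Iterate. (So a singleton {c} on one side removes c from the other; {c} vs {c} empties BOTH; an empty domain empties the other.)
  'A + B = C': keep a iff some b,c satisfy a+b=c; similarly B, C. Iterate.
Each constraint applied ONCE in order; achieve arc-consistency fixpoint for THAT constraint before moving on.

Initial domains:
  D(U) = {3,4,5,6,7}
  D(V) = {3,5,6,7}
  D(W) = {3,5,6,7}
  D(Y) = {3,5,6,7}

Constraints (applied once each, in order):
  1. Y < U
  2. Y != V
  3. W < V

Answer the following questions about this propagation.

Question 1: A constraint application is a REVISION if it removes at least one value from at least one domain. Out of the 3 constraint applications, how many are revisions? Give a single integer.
Constraint 1 (Y < U) on D(Y)={3,5,6,7} D(U)={3,4,5,6,7}: Y {3,5,6,7}->{3,5,6}; U {3,4,5,6,7}->{4,5,6,7} => REVISION
Constraint 2 (Y != V) on D(Y)={3,5,6} D(V)={3,5,6,7}: no change => not a revision
Constraint 3 (W < V) on D(W)={3,5,6,7} D(V)={3,5,6,7}: W {3,5,6,7}->{3,5,6}; V {3,5,6,7}->{5,6,7} => REVISION
Total revisions = 2

Answer: 2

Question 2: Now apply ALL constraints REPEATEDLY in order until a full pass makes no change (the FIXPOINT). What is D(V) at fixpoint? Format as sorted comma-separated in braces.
Answer: {5,6,7}

Derivation:
pass 0 (initial): D(V)={3,5,6,7}
pass 1: U {3,4,5,6,7}->{4,5,6,7}; V {3,5,6,7}->{5,6,7}; W {3,5,6,7}->{3,5,6}; Y {3,5,6,7}->{3,5,6}
pass 2: no change
Fixpoint after 2 passes: D(V) = {5,6,7}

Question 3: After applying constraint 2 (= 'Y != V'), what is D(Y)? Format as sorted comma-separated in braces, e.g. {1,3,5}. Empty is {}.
Constraint 1 (Y < U) on D(Y)={3,5,6,7} D(U)={3,4,5,6,7}: Y {3,5,6,7}->{3,5,6}; U {3,4,5,6,7}->{4,5,6,7}
Constraint 2 (Y != V) on D(Y)={3,5,6} D(V)={3,5,6,7}: no change
So after constraint 2: D(Y) = {3,5,6}

Answer: {3,5,6}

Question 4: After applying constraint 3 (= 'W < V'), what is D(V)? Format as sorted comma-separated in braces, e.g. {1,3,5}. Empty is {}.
Constraint 1 (Y < U) on D(Y)={3,5,6,7} D(U)={3,4,5,6,7}: Y {3,5,6,7}->{3,5,6}; U {3,4,5,6,7}->{4,5,6,7}
Constraint 2 (Y != V) on D(Y)={3,5,6} D(V)={3,5,6,7}: no change
Constraint 3 (W < V) on D(W)={3,5,6,7} D(V)={3,5,6,7}: W {3,5,6,7}->{3,5,6}; V {3,5,6,7}->{5,6,7}
So after constraint 3: D(V) = {5,6,7}

Answer: {5,6,7}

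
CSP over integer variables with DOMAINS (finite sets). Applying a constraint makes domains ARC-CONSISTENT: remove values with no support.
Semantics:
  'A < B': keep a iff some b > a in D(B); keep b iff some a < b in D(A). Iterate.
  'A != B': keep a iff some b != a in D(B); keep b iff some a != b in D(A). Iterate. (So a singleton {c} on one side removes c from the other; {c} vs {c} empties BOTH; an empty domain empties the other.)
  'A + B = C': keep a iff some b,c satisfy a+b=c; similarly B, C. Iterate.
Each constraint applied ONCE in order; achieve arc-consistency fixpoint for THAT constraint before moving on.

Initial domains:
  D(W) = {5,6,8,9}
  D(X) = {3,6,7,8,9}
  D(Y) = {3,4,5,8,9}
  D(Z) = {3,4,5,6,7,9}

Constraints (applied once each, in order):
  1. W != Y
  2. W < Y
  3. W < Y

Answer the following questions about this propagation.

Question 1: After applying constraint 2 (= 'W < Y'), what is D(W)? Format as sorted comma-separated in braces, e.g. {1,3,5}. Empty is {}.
Answer: {5,6,8}

Derivation:
Constraint 1 (W != Y) on D(W)={5,6,8,9} D(Y)={3,4,5,8,9}: no change
Constraint 2 (W < Y) on D(W)={5,6,8,9} D(Y)={3,4,5,8,9}: W {5,6,8,9}->{5,6,8}; Y {3,4,5,8,9}->{8,9}
So after constraint 2: D(W) = {5,6,8}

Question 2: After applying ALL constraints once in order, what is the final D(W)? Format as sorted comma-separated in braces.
Constraint 1 (W != Y) on D(W)={5,6,8,9} D(Y)={3,4,5,8,9}: no change
Constraint 2 (W < Y) on D(W)={5,6,8,9} D(Y)={3,4,5,8,9}: W {5,6,8,9}->{5,6,8}; Y {3,4,5,8,9}->{8,9}
Constraint 3 (W < Y) on D(W)={5,6,8} D(Y)={8,9}: no change
So after all 3 constraints: D(W) = {5,6,8}

Answer: {5,6,8}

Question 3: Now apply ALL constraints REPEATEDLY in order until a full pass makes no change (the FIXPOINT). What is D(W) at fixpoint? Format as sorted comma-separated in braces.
pass 0 (initial): D(W)={5,6,8,9}
pass 1: W {5,6,8,9}->{5,6,8}; Y {3,4,5,8,9}->{8,9}
pass 2: no change
Fixpoint after 2 passes: D(W) = {5,6,8}

Answer: {5,6,8}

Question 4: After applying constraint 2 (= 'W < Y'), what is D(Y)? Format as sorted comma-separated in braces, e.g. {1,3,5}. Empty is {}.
Answer: {8,9}

Derivation:
Constraint 1 (W != Y) on D(W)={5,6,8,9} D(Y)={3,4,5,8,9}: no change
Constraint 2 (W < Y) on D(W)={5,6,8,9} D(Y)={3,4,5,8,9}: W {5,6,8,9}->{5,6,8}; Y {3,4,5,8,9}->{8,9}
So after constraint 2: D(Y) = {8,9}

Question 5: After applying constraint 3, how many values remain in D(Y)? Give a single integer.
Answer: 2

Derivation:
Constraint 1 (W != Y) on D(W)={5,6,8,9} D(Y)={3,4,5,8,9}: no change
Constraint 2 (W < Y) on D(W)={5,6,8,9} D(Y)={3,4,5,8,9}: W {5,6,8,9}->{5,6,8}; Y {3,4,5,8,9}->{8,9}
Constraint 3 (W < Y) on D(W)={5,6,8} D(Y)={8,9}: no change
So after constraint 3: D(Y)={8,9}, size = 2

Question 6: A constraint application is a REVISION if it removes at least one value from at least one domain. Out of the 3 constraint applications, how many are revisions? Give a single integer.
Constraint 1 (W != Y) on D(W)={5,6,8,9} D(Y)={3,4,5,8,9}: no change => not a revision
Constraint 2 (W < Y) on D(W)={5,6,8,9} D(Y)={3,4,5,8,9}: W {5,6,8,9}->{5,6,8}; Y {3,4,5,8,9}->{8,9} => REVISION
Constraint 3 (W < Y) on D(W)={5,6,8} D(Y)={8,9}: no change => not a revision
Total revisions = 1

Answer: 1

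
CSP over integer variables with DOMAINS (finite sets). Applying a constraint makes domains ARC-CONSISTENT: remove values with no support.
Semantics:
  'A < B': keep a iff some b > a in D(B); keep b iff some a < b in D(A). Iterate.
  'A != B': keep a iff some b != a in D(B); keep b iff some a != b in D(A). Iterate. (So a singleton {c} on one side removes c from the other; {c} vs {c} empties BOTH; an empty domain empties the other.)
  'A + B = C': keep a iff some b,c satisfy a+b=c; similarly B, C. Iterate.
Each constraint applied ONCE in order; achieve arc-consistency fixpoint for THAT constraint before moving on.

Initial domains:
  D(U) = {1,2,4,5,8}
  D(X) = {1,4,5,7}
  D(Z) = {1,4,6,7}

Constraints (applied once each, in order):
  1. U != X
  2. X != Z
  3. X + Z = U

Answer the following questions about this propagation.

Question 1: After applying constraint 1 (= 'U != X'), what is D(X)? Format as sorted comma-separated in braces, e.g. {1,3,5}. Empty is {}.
Answer: {1,4,5,7}

Derivation:
Constraint 1 (U != X) on D(U)={1,2,4,5,8} D(X)={1,4,5,7}: no change
So after constraint 1: D(X) = {1,4,5,7}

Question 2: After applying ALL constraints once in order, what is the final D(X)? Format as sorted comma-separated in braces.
Constraint 1 (U != X) on D(U)={1,2,4,5,8} D(X)={1,4,5,7}: no change
Constraint 2 (X != Z) on D(X)={1,4,5,7} D(Z)={1,4,6,7}: no change
Constraint 3 (X + Z = U) on D(X)={1,4,5,7} D(Z)={1,4,6,7} D(U)={1,2,4,5,8}: X {1,4,5,7}->{1,4,7}; Z {1,4,6,7}->{1,4,7}; U {1,2,4,5,8}->{2,5,8}
So after all 3 constraints: D(X) = {1,4,7}

Answer: {1,4,7}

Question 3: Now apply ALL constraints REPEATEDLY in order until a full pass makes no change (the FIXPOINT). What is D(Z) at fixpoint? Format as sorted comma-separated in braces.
pass 0 (initial): D(Z)={1,4,6,7}
pass 1: U {1,2,4,5,8}->{2,5,8}; X {1,4,5,7}->{1,4,7}; Z {1,4,6,7}->{1,4,7}
pass 2: no change
Fixpoint after 2 passes: D(Z) = {1,4,7}

Answer: {1,4,7}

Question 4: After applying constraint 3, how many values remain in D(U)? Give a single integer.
Constraint 1 (U != X) on D(U)={1,2,4,5,8} D(X)={1,4,5,7}: no change
Constraint 2 (X != Z) on D(X)={1,4,5,7} D(Z)={1,4,6,7}: no change
Constraint 3 (X + Z = U) on D(X)={1,4,5,7} D(Z)={1,4,6,7} D(U)={1,2,4,5,8}: X {1,4,5,7}->{1,4,7}; Z {1,4,6,7}->{1,4,7}; U {1,2,4,5,8}->{2,5,8}
So after constraint 3: D(U)={2,5,8}, size = 3

Answer: 3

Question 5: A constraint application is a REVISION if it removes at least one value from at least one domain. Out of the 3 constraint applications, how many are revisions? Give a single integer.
Answer: 1

Derivation:
Constraint 1 (U != X) on D(U)={1,2,4,5,8} D(X)={1,4,5,7}: no change => not a revision
Constraint 2 (X != Z) on D(X)={1,4,5,7} D(Z)={1,4,6,7}: no change => not a revision
Constraint 3 (X + Z = U) on D(X)={1,4,5,7} D(Z)={1,4,6,7} D(U)={1,2,4,5,8}: X {1,4,5,7}->{1,4,7}; Z {1,4,6,7}->{1,4,7}; U {1,2,4,5,8}->{2,5,8} => REVISION
Total revisions = 1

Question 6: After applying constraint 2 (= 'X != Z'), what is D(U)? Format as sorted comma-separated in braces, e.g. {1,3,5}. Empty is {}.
Answer: {1,2,4,5,8}

Derivation:
Constraint 1 (U != X) on D(U)={1,2,4,5,8} D(X)={1,4,5,7}: no change
Constraint 2 (X != Z) on D(X)={1,4,5,7} D(Z)={1,4,6,7}: no change
So after constraint 2: D(U) = {1,2,4,5,8}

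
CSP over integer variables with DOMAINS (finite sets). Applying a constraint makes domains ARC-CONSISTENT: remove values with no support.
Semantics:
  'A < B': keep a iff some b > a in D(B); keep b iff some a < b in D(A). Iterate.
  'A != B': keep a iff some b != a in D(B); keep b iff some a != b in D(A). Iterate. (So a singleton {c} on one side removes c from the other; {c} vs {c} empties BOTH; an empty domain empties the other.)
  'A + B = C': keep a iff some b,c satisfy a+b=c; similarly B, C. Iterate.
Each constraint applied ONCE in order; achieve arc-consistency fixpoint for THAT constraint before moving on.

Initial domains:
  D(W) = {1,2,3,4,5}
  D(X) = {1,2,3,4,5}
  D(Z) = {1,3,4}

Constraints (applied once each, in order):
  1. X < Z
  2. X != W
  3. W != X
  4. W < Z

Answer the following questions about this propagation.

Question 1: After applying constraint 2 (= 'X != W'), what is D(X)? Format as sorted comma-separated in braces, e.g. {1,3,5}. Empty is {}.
Answer: {1,2,3}

Derivation:
Constraint 1 (X < Z) on D(X)={1,2,3,4,5} D(Z)={1,3,4}: X {1,2,3,4,5}->{1,2,3}; Z {1,3,4}->{3,4}
Constraint 2 (X != W) on D(X)={1,2,3} D(W)={1,2,3,4,5}: no change
So after constraint 2: D(X) = {1,2,3}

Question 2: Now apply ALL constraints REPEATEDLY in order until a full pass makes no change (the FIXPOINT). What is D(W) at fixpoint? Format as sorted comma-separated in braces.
pass 0 (initial): D(W)={1,2,3,4,5}
pass 1: W {1,2,3,4,5}->{1,2,3}; X {1,2,3,4,5}->{1,2,3}; Z {1,3,4}->{3,4}
pass 2: no change
Fixpoint after 2 passes: D(W) = {1,2,3}

Answer: {1,2,3}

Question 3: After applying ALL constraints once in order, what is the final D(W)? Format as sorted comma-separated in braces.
Constraint 1 (X < Z) on D(X)={1,2,3,4,5} D(Z)={1,3,4}: X {1,2,3,4,5}->{1,2,3}; Z {1,3,4}->{3,4}
Constraint 2 (X != W) on D(X)={1,2,3} D(W)={1,2,3,4,5}: no change
Constraint 3 (W != X) on D(W)={1,2,3,4,5} D(X)={1,2,3}: no change
Constraint 4 (W < Z) on D(W)={1,2,3,4,5} D(Z)={3,4}: W {1,2,3,4,5}->{1,2,3}
So after all 4 constraints: D(W) = {1,2,3}

Answer: {1,2,3}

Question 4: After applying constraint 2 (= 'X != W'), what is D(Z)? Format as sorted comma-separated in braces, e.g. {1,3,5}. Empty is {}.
Constraint 1 (X < Z) on D(X)={1,2,3,4,5} D(Z)={1,3,4}: X {1,2,3,4,5}->{1,2,3}; Z {1,3,4}->{3,4}
Constraint 2 (X != W) on D(X)={1,2,3} D(W)={1,2,3,4,5}: no change
So after constraint 2: D(Z) = {3,4}

Answer: {3,4}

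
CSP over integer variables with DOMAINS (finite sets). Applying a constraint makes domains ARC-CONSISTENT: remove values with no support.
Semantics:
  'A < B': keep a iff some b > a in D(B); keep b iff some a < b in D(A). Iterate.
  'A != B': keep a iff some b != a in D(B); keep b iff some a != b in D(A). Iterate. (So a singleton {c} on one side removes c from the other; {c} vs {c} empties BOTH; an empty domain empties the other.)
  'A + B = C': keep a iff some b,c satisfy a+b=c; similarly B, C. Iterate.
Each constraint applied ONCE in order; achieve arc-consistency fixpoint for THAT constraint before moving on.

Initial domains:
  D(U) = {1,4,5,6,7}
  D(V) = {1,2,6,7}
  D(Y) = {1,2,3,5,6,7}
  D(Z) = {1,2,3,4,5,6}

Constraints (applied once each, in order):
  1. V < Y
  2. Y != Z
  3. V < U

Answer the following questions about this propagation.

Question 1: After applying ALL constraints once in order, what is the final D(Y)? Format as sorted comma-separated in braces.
Answer: {2,3,5,6,7}

Derivation:
Constraint 1 (V < Y) on D(V)={1,2,6,7} D(Y)={1,2,3,5,6,7}: V {1,2,6,7}->{1,2,6}; Y {1,2,3,5,6,7}->{2,3,5,6,7}
Constraint 2 (Y != Z) on D(Y)={2,3,5,6,7} D(Z)={1,2,3,4,5,6}: no change
Constraint 3 (V < U) on D(V)={1,2,6} D(U)={1,4,5,6,7}: U {1,4,5,6,7}->{4,5,6,7}
So after all 3 constraints: D(Y) = {2,3,5,6,7}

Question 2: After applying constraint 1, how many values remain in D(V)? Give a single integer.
Answer: 3

Derivation:
Constraint 1 (V < Y) on D(V)={1,2,6,7} D(Y)={1,2,3,5,6,7}: V {1,2,6,7}->{1,2,6}; Y {1,2,3,5,6,7}->{2,3,5,6,7}
So after constraint 1: D(V)={1,2,6}, size = 3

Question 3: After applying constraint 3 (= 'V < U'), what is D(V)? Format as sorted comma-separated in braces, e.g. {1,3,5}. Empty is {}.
Answer: {1,2,6}

Derivation:
Constraint 1 (V < Y) on D(V)={1,2,6,7} D(Y)={1,2,3,5,6,7}: V {1,2,6,7}->{1,2,6}; Y {1,2,3,5,6,7}->{2,3,5,6,7}
Constraint 2 (Y != Z) on D(Y)={2,3,5,6,7} D(Z)={1,2,3,4,5,6}: no change
Constraint 3 (V < U) on D(V)={1,2,6} D(U)={1,4,5,6,7}: U {1,4,5,6,7}->{4,5,6,7}
So after constraint 3: D(V) = {1,2,6}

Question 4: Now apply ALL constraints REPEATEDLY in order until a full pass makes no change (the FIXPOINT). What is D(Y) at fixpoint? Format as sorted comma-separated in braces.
pass 0 (initial): D(Y)={1,2,3,5,6,7}
pass 1: U {1,4,5,6,7}->{4,5,6,7}; V {1,2,6,7}->{1,2,6}; Y {1,2,3,5,6,7}->{2,3,5,6,7}
pass 2: no change
Fixpoint after 2 passes: D(Y) = {2,3,5,6,7}

Answer: {2,3,5,6,7}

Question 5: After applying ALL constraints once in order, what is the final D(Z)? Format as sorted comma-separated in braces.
Constraint 1 (V < Y) on D(V)={1,2,6,7} D(Y)={1,2,3,5,6,7}: V {1,2,6,7}->{1,2,6}; Y {1,2,3,5,6,7}->{2,3,5,6,7}
Constraint 2 (Y != Z) on D(Y)={2,3,5,6,7} D(Z)={1,2,3,4,5,6}: no change
Constraint 3 (V < U) on D(V)={1,2,6} D(U)={1,4,5,6,7}: U {1,4,5,6,7}->{4,5,6,7}
So after all 3 constraints: D(Z) = {1,2,3,4,5,6}

Answer: {1,2,3,4,5,6}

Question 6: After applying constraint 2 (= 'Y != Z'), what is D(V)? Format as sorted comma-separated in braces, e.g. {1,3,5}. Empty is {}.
Answer: {1,2,6}

Derivation:
Constraint 1 (V < Y) on D(V)={1,2,6,7} D(Y)={1,2,3,5,6,7}: V {1,2,6,7}->{1,2,6}; Y {1,2,3,5,6,7}->{2,3,5,6,7}
Constraint 2 (Y != Z) on D(Y)={2,3,5,6,7} D(Z)={1,2,3,4,5,6}: no change
So after constraint 2: D(V) = {1,2,6}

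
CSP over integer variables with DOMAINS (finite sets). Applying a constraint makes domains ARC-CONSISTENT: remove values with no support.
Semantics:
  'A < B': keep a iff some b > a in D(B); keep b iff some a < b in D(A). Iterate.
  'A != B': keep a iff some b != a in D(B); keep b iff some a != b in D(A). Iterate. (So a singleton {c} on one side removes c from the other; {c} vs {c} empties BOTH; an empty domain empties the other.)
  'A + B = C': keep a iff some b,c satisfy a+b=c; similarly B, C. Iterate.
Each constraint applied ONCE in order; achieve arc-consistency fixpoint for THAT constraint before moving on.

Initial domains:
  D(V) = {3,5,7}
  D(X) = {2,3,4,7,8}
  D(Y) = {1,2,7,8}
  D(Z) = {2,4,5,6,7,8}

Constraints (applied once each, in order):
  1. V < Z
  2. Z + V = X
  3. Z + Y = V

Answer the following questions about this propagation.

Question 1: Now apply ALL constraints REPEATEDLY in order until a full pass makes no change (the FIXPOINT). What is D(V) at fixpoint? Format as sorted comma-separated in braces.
pass 0 (initial): D(V)={3,5,7}
pass 1: V {3,5,7}->{}; X {2,3,4,7,8}->{7,8}; Y {1,2,7,8}->{}; Z {2,4,5,6,7,8}->{}
pass 2: X {7,8}->{}
pass 3: no change
Fixpoint after 3 passes: D(V) = {}

Answer: {}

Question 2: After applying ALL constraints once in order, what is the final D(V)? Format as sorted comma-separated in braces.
Constraint 1 (V < Z) on D(V)={3,5,7} D(Z)={2,4,5,6,7,8}: Z {2,4,5,6,7,8}->{4,5,6,7,8}
Constraint 2 (Z + V = X) on D(Z)={4,5,6,7,8} D(V)={3,5,7} D(X)={2,3,4,7,8}: Z {4,5,6,7,8}->{4,5}; V {3,5,7}->{3}; X {2,3,4,7,8}->{7,8}
Constraint 3 (Z + Y = V) on D(Z)={4,5} D(Y)={1,2,7,8} D(V)={3}: Z {4,5}->{}; Y {1,2,7,8}->{}; V {3}->{}
So after all 3 constraints: D(V) = {}

Answer: {}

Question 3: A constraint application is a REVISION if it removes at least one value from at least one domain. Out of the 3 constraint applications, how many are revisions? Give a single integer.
Constraint 1 (V < Z) on D(V)={3,5,7} D(Z)={2,4,5,6,7,8}: Z {2,4,5,6,7,8}->{4,5,6,7,8} => REVISION
Constraint 2 (Z + V = X) on D(Z)={4,5,6,7,8} D(V)={3,5,7} D(X)={2,3,4,7,8}: Z {4,5,6,7,8}->{4,5}; V {3,5,7}->{3}; X {2,3,4,7,8}->{7,8} => REVISION
Constraint 3 (Z + Y = V) on D(Z)={4,5} D(Y)={1,2,7,8} D(V)={3}: Z {4,5}->{}; Y {1,2,7,8}->{}; V {3}->{} => REVISION
Total revisions = 3

Answer: 3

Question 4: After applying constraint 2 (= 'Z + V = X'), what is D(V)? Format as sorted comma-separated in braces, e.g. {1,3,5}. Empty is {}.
Answer: {3}

Derivation:
Constraint 1 (V < Z) on D(V)={3,5,7} D(Z)={2,4,5,6,7,8}: Z {2,4,5,6,7,8}->{4,5,6,7,8}
Constraint 2 (Z + V = X) on D(Z)={4,5,6,7,8} D(V)={3,5,7} D(X)={2,3,4,7,8}: Z {4,5,6,7,8}->{4,5}; V {3,5,7}->{3}; X {2,3,4,7,8}->{7,8}
So after constraint 2: D(V) = {3}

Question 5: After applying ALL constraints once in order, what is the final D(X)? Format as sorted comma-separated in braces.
Answer: {7,8}

Derivation:
Constraint 1 (V < Z) on D(V)={3,5,7} D(Z)={2,4,5,6,7,8}: Z {2,4,5,6,7,8}->{4,5,6,7,8}
Constraint 2 (Z + V = X) on D(Z)={4,5,6,7,8} D(V)={3,5,7} D(X)={2,3,4,7,8}: Z {4,5,6,7,8}->{4,5}; V {3,5,7}->{3}; X {2,3,4,7,8}->{7,8}
Constraint 3 (Z + Y = V) on D(Z)={4,5} D(Y)={1,2,7,8} D(V)={3}: Z {4,5}->{}; Y {1,2,7,8}->{}; V {3}->{}
So after all 3 constraints: D(X) = {7,8}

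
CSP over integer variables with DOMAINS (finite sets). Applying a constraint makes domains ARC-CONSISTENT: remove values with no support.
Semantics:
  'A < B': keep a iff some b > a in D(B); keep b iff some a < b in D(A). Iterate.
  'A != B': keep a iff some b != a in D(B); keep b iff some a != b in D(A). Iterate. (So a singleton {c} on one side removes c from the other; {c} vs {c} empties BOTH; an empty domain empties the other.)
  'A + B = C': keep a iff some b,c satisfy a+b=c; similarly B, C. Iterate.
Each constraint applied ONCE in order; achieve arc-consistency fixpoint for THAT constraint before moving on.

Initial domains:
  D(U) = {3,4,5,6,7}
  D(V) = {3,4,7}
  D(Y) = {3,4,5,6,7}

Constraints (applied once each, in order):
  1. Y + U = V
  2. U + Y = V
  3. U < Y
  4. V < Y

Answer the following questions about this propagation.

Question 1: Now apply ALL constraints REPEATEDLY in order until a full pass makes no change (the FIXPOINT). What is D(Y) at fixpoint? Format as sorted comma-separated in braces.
pass 0 (initial): D(Y)={3,4,5,6,7}
pass 1: U {3,4,5,6,7}->{3}; V {3,4,7}->{}; Y {3,4,5,6,7}->{}
pass 2: U {3}->{}
pass 3: no change
Fixpoint after 3 passes: D(Y) = {}

Answer: {}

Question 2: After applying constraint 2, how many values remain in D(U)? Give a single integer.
Answer: 2

Derivation:
Constraint 1 (Y + U = V) on D(Y)={3,4,5,6,7} D(U)={3,4,5,6,7} D(V)={3,4,7}: Y {3,4,5,6,7}->{3,4}; U {3,4,5,6,7}->{3,4}; V {3,4,7}->{7}
Constraint 2 (U + Y = V) on D(U)={3,4} D(Y)={3,4} D(V)={7}: no change
So after constraint 2: D(U)={3,4}, size = 2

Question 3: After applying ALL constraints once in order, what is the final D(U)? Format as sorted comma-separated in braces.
Constraint 1 (Y + U = V) on D(Y)={3,4,5,6,7} D(U)={3,4,5,6,7} D(V)={3,4,7}: Y {3,4,5,6,7}->{3,4}; U {3,4,5,6,7}->{3,4}; V {3,4,7}->{7}
Constraint 2 (U + Y = V) on D(U)={3,4} D(Y)={3,4} D(V)={7}: no change
Constraint 3 (U < Y) on D(U)={3,4} D(Y)={3,4}: U {3,4}->{3}; Y {3,4}->{4}
Constraint 4 (V < Y) on D(V)={7} D(Y)={4}: V {7}->{}; Y {4}->{}
So after all 4 constraints: D(U) = {3}

Answer: {3}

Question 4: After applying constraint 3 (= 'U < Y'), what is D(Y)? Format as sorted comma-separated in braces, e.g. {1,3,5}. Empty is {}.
Constraint 1 (Y + U = V) on D(Y)={3,4,5,6,7} D(U)={3,4,5,6,7} D(V)={3,4,7}: Y {3,4,5,6,7}->{3,4}; U {3,4,5,6,7}->{3,4}; V {3,4,7}->{7}
Constraint 2 (U + Y = V) on D(U)={3,4} D(Y)={3,4} D(V)={7}: no change
Constraint 3 (U < Y) on D(U)={3,4} D(Y)={3,4}: U {3,4}->{3}; Y {3,4}->{4}
So after constraint 3: D(Y) = {4}

Answer: {4}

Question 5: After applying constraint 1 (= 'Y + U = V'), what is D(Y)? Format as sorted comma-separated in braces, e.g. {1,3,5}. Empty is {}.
Constraint 1 (Y + U = V) on D(Y)={3,4,5,6,7} D(U)={3,4,5,6,7} D(V)={3,4,7}: Y {3,4,5,6,7}->{3,4}; U {3,4,5,6,7}->{3,4}; V {3,4,7}->{7}
So after constraint 1: D(Y) = {3,4}

Answer: {3,4}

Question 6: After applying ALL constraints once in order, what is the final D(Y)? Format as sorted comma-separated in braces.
Constraint 1 (Y + U = V) on D(Y)={3,4,5,6,7} D(U)={3,4,5,6,7} D(V)={3,4,7}: Y {3,4,5,6,7}->{3,4}; U {3,4,5,6,7}->{3,4}; V {3,4,7}->{7}
Constraint 2 (U + Y = V) on D(U)={3,4} D(Y)={3,4} D(V)={7}: no change
Constraint 3 (U < Y) on D(U)={3,4} D(Y)={3,4}: U {3,4}->{3}; Y {3,4}->{4}
Constraint 4 (V < Y) on D(V)={7} D(Y)={4}: V {7}->{}; Y {4}->{}
So after all 4 constraints: D(Y) = {}

Answer: {}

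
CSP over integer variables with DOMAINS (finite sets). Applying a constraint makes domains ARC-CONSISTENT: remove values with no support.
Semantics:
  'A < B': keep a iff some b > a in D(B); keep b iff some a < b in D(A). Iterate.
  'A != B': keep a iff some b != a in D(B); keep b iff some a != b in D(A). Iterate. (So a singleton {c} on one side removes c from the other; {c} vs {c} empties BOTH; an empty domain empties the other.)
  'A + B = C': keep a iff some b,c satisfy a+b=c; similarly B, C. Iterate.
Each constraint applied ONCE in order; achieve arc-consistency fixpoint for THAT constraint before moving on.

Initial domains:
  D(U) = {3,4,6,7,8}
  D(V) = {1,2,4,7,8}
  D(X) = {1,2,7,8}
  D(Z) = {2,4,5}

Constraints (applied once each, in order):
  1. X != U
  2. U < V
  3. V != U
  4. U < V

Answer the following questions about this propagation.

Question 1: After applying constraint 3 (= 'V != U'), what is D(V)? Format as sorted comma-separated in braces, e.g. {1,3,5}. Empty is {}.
Answer: {4,7,8}

Derivation:
Constraint 1 (X != U) on D(X)={1,2,7,8} D(U)={3,4,6,7,8}: no change
Constraint 2 (U < V) on D(U)={3,4,6,7,8} D(V)={1,2,4,7,8}: U {3,4,6,7,8}->{3,4,6,7}; V {1,2,4,7,8}->{4,7,8}
Constraint 3 (V != U) on D(V)={4,7,8} D(U)={3,4,6,7}: no change
So after constraint 3: D(V) = {4,7,8}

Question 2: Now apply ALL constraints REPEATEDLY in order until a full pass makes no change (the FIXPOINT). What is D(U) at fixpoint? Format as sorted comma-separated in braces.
Answer: {3,4,6,7}

Derivation:
pass 0 (initial): D(U)={3,4,6,7,8}
pass 1: U {3,4,6,7,8}->{3,4,6,7}; V {1,2,4,7,8}->{4,7,8}
pass 2: no change
Fixpoint after 2 passes: D(U) = {3,4,6,7}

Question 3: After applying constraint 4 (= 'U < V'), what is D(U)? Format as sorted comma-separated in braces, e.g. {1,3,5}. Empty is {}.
Constraint 1 (X != U) on D(X)={1,2,7,8} D(U)={3,4,6,7,8}: no change
Constraint 2 (U < V) on D(U)={3,4,6,7,8} D(V)={1,2,4,7,8}: U {3,4,6,7,8}->{3,4,6,7}; V {1,2,4,7,8}->{4,7,8}
Constraint 3 (V != U) on D(V)={4,7,8} D(U)={3,4,6,7}: no change
Constraint 4 (U < V) on D(U)={3,4,6,7} D(V)={4,7,8}: no change
So after constraint 4: D(U) = {3,4,6,7}

Answer: {3,4,6,7}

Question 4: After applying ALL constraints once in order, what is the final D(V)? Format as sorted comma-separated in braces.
Constraint 1 (X != U) on D(X)={1,2,7,8} D(U)={3,4,6,7,8}: no change
Constraint 2 (U < V) on D(U)={3,4,6,7,8} D(V)={1,2,4,7,8}: U {3,4,6,7,8}->{3,4,6,7}; V {1,2,4,7,8}->{4,7,8}
Constraint 3 (V != U) on D(V)={4,7,8} D(U)={3,4,6,7}: no change
Constraint 4 (U < V) on D(U)={3,4,6,7} D(V)={4,7,8}: no change
So after all 4 constraints: D(V) = {4,7,8}

Answer: {4,7,8}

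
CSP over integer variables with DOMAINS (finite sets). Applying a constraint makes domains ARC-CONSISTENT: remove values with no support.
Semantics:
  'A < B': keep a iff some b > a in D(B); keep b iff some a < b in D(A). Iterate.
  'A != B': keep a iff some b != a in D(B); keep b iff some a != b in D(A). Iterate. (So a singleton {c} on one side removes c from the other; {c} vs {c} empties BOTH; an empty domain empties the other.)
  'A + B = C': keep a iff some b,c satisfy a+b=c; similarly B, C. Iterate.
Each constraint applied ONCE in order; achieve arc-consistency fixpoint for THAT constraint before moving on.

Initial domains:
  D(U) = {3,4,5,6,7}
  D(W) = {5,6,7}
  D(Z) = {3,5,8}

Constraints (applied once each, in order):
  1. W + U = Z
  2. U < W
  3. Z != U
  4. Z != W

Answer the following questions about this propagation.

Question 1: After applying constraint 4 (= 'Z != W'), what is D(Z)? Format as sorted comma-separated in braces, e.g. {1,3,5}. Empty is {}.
Answer: {8}

Derivation:
Constraint 1 (W + U = Z) on D(W)={5,6,7} D(U)={3,4,5,6,7} D(Z)={3,5,8}: W {5,6,7}->{5}; U {3,4,5,6,7}->{3}; Z {3,5,8}->{8}
Constraint 2 (U < W) on D(U)={3} D(W)={5}: no change
Constraint 3 (Z != U) on D(Z)={8} D(U)={3}: no change
Constraint 4 (Z != W) on D(Z)={8} D(W)={5}: no change
So after constraint 4: D(Z) = {8}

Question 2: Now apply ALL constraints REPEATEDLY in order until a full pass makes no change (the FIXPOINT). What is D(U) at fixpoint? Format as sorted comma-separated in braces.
Answer: {3}

Derivation:
pass 0 (initial): D(U)={3,4,5,6,7}
pass 1: U {3,4,5,6,7}->{3}; W {5,6,7}->{5}; Z {3,5,8}->{8}
pass 2: no change
Fixpoint after 2 passes: D(U) = {3}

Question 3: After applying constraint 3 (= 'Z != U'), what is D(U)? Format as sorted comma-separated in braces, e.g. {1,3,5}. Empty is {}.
Constraint 1 (W + U = Z) on D(W)={5,6,7} D(U)={3,4,5,6,7} D(Z)={3,5,8}: W {5,6,7}->{5}; U {3,4,5,6,7}->{3}; Z {3,5,8}->{8}
Constraint 2 (U < W) on D(U)={3} D(W)={5}: no change
Constraint 3 (Z != U) on D(Z)={8} D(U)={3}: no change
So after constraint 3: D(U) = {3}

Answer: {3}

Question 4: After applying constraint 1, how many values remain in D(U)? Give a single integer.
Answer: 1

Derivation:
Constraint 1 (W + U = Z) on D(W)={5,6,7} D(U)={3,4,5,6,7} D(Z)={3,5,8}: W {5,6,7}->{5}; U {3,4,5,6,7}->{3}; Z {3,5,8}->{8}
So after constraint 1: D(U)={3}, size = 1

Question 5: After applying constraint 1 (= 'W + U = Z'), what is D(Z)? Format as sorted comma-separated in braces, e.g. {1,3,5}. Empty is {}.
Answer: {8}

Derivation:
Constraint 1 (W + U = Z) on D(W)={5,6,7} D(U)={3,4,5,6,7} D(Z)={3,5,8}: W {5,6,7}->{5}; U {3,4,5,6,7}->{3}; Z {3,5,8}->{8}
So after constraint 1: D(Z) = {8}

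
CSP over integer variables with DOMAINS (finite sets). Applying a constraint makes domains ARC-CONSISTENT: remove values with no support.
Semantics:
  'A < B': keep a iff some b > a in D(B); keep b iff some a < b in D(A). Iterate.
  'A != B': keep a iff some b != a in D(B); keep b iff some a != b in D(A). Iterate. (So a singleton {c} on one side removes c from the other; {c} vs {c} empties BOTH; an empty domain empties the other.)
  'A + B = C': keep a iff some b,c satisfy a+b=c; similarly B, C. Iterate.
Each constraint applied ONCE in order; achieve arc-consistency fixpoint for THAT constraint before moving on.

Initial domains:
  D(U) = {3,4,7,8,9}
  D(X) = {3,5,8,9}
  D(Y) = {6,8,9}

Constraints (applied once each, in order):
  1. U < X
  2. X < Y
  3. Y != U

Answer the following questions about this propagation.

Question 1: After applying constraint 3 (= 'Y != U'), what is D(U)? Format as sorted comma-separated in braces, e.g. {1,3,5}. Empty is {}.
Answer: {3,4,7,8}

Derivation:
Constraint 1 (U < X) on D(U)={3,4,7,8,9} D(X)={3,5,8,9}: U {3,4,7,8,9}->{3,4,7,8}; X {3,5,8,9}->{5,8,9}
Constraint 2 (X < Y) on D(X)={5,8,9} D(Y)={6,8,9}: X {5,8,9}->{5,8}
Constraint 3 (Y != U) on D(Y)={6,8,9} D(U)={3,4,7,8}: no change
So after constraint 3: D(U) = {3,4,7,8}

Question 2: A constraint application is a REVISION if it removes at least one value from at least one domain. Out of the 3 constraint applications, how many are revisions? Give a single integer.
Constraint 1 (U < X) on D(U)={3,4,7,8,9} D(X)={3,5,8,9}: U {3,4,7,8,9}->{3,4,7,8}; X {3,5,8,9}->{5,8,9} => REVISION
Constraint 2 (X < Y) on D(X)={5,8,9} D(Y)={6,8,9}: X {5,8,9}->{5,8} => REVISION
Constraint 3 (Y != U) on D(Y)={6,8,9} D(U)={3,4,7,8}: no change => not a revision
Total revisions = 2

Answer: 2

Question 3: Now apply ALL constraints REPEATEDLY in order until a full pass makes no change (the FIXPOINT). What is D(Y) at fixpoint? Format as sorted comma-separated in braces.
pass 0 (initial): D(Y)={6,8,9}
pass 1: U {3,4,7,8,9}->{3,4,7,8}; X {3,5,8,9}->{5,8}
pass 2: U {3,4,7,8}->{3,4,7}
pass 3: no change
Fixpoint after 3 passes: D(Y) = {6,8,9}

Answer: {6,8,9}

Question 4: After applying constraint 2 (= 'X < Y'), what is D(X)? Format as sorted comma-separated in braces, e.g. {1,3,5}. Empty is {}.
Answer: {5,8}

Derivation:
Constraint 1 (U < X) on D(U)={3,4,7,8,9} D(X)={3,5,8,9}: U {3,4,7,8,9}->{3,4,7,8}; X {3,5,8,9}->{5,8,9}
Constraint 2 (X < Y) on D(X)={5,8,9} D(Y)={6,8,9}: X {5,8,9}->{5,8}
So after constraint 2: D(X) = {5,8}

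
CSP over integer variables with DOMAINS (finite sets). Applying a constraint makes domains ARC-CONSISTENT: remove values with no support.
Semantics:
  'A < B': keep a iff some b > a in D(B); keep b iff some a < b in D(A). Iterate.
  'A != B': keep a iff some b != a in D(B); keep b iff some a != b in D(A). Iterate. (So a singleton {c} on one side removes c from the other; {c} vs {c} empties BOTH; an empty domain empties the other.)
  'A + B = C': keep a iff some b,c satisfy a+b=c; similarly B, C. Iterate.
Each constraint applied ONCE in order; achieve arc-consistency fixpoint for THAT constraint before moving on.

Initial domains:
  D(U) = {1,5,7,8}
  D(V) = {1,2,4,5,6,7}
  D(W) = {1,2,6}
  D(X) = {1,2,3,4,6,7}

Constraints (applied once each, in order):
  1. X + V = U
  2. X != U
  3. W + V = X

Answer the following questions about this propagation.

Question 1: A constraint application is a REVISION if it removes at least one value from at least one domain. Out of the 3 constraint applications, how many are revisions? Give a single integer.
Constraint 1 (X + V = U) on D(X)={1,2,3,4,6,7} D(V)={1,2,4,5,6,7} D(U)={1,5,7,8}: U {1,5,7,8}->{5,7,8} => REVISION
Constraint 2 (X != U) on D(X)={1,2,3,4,6,7} D(U)={5,7,8}: no change => not a revision
Constraint 3 (W + V = X) on D(W)={1,2,6} D(V)={1,2,4,5,6,7} D(X)={1,2,3,4,6,7}: V {1,2,4,5,6,7}->{1,2,4,5,6}; X {1,2,3,4,6,7}->{2,3,4,6,7} => REVISION
Total revisions = 2

Answer: 2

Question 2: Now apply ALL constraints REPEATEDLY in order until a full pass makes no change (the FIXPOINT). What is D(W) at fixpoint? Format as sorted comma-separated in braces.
pass 0 (initial): D(W)={1,2,6}
pass 1: U {1,5,7,8}->{5,7,8}; V {1,2,4,5,6,7}->{1,2,4,5,6}; X {1,2,3,4,6,7}->{2,3,4,6,7}
pass 2: no change
Fixpoint after 2 passes: D(W) = {1,2,6}

Answer: {1,2,6}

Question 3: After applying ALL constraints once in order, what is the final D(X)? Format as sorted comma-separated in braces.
Constraint 1 (X + V = U) on D(X)={1,2,3,4,6,7} D(V)={1,2,4,5,6,7} D(U)={1,5,7,8}: U {1,5,7,8}->{5,7,8}
Constraint 2 (X != U) on D(X)={1,2,3,4,6,7} D(U)={5,7,8}: no change
Constraint 3 (W + V = X) on D(W)={1,2,6} D(V)={1,2,4,5,6,7} D(X)={1,2,3,4,6,7}: V {1,2,4,5,6,7}->{1,2,4,5,6}; X {1,2,3,4,6,7}->{2,3,4,6,7}
So after all 3 constraints: D(X) = {2,3,4,6,7}

Answer: {2,3,4,6,7}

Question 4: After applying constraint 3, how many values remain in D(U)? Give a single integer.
Answer: 3

Derivation:
Constraint 1 (X + V = U) on D(X)={1,2,3,4,6,7} D(V)={1,2,4,5,6,7} D(U)={1,5,7,8}: U {1,5,7,8}->{5,7,8}
Constraint 2 (X != U) on D(X)={1,2,3,4,6,7} D(U)={5,7,8}: no change
Constraint 3 (W + V = X) on D(W)={1,2,6} D(V)={1,2,4,5,6,7} D(X)={1,2,3,4,6,7}: V {1,2,4,5,6,7}->{1,2,4,5,6}; X {1,2,3,4,6,7}->{2,3,4,6,7}
So after constraint 3: D(U)={5,7,8}, size = 3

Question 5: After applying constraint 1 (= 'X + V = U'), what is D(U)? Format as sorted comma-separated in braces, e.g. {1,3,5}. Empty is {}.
Constraint 1 (X + V = U) on D(X)={1,2,3,4,6,7} D(V)={1,2,4,5,6,7} D(U)={1,5,7,8}: U {1,5,7,8}->{5,7,8}
So after constraint 1: D(U) = {5,7,8}

Answer: {5,7,8}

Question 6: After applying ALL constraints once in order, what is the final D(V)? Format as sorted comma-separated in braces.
Answer: {1,2,4,5,6}

Derivation:
Constraint 1 (X + V = U) on D(X)={1,2,3,4,6,7} D(V)={1,2,4,5,6,7} D(U)={1,5,7,8}: U {1,5,7,8}->{5,7,8}
Constraint 2 (X != U) on D(X)={1,2,3,4,6,7} D(U)={5,7,8}: no change
Constraint 3 (W + V = X) on D(W)={1,2,6} D(V)={1,2,4,5,6,7} D(X)={1,2,3,4,6,7}: V {1,2,4,5,6,7}->{1,2,4,5,6}; X {1,2,3,4,6,7}->{2,3,4,6,7}
So after all 3 constraints: D(V) = {1,2,4,5,6}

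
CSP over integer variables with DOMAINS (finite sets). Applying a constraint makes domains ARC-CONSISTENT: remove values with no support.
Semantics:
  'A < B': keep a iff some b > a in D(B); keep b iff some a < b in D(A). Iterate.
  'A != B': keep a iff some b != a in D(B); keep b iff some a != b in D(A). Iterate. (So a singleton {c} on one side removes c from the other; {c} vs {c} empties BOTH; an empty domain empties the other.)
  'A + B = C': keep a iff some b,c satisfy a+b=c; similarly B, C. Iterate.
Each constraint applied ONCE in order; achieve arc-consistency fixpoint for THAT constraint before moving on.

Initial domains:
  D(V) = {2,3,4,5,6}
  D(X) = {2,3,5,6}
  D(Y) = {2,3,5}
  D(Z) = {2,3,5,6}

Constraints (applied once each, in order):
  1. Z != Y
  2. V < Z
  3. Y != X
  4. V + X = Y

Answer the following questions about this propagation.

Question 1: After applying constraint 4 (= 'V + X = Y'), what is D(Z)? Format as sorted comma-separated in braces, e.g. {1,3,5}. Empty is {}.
Answer: {3,5,6}

Derivation:
Constraint 1 (Z != Y) on D(Z)={2,3,5,6} D(Y)={2,3,5}: no change
Constraint 2 (V < Z) on D(V)={2,3,4,5,6} D(Z)={2,3,5,6}: V {2,3,4,5,6}->{2,3,4,5}; Z {2,3,5,6}->{3,5,6}
Constraint 3 (Y != X) on D(Y)={2,3,5} D(X)={2,3,5,6}: no change
Constraint 4 (V + X = Y) on D(V)={2,3,4,5} D(X)={2,3,5,6} D(Y)={2,3,5}: V {2,3,4,5}->{2,3}; X {2,3,5,6}->{2,3}; Y {2,3,5}->{5}
So after constraint 4: D(Z) = {3,5,6}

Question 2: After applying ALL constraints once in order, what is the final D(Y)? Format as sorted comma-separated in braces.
Answer: {5}

Derivation:
Constraint 1 (Z != Y) on D(Z)={2,3,5,6} D(Y)={2,3,5}: no change
Constraint 2 (V < Z) on D(V)={2,3,4,5,6} D(Z)={2,3,5,6}: V {2,3,4,5,6}->{2,3,4,5}; Z {2,3,5,6}->{3,5,6}
Constraint 3 (Y != X) on D(Y)={2,3,5} D(X)={2,3,5,6}: no change
Constraint 4 (V + X = Y) on D(V)={2,3,4,5} D(X)={2,3,5,6} D(Y)={2,3,5}: V {2,3,4,5}->{2,3}; X {2,3,5,6}->{2,3}; Y {2,3,5}->{5}
So after all 4 constraints: D(Y) = {5}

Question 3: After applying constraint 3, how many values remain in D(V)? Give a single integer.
Answer: 4

Derivation:
Constraint 1 (Z != Y) on D(Z)={2,3,5,6} D(Y)={2,3,5}: no change
Constraint 2 (V < Z) on D(V)={2,3,4,5,6} D(Z)={2,3,5,6}: V {2,3,4,5,6}->{2,3,4,5}; Z {2,3,5,6}->{3,5,6}
Constraint 3 (Y != X) on D(Y)={2,3,5} D(X)={2,3,5,6}: no change
So after constraint 3: D(V)={2,3,4,5}, size = 4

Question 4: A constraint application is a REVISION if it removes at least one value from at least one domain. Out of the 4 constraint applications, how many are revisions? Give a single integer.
Constraint 1 (Z != Y) on D(Z)={2,3,5,6} D(Y)={2,3,5}: no change => not a revision
Constraint 2 (V < Z) on D(V)={2,3,4,5,6} D(Z)={2,3,5,6}: V {2,3,4,5,6}->{2,3,4,5}; Z {2,3,5,6}->{3,5,6} => REVISION
Constraint 3 (Y != X) on D(Y)={2,3,5} D(X)={2,3,5,6}: no change => not a revision
Constraint 4 (V + X = Y) on D(V)={2,3,4,5} D(X)={2,3,5,6} D(Y)={2,3,5}: V {2,3,4,5}->{2,3}; X {2,3,5,6}->{2,3}; Y {2,3,5}->{5} => REVISION
Total revisions = 2

Answer: 2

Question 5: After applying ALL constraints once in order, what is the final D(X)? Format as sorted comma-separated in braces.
Constraint 1 (Z != Y) on D(Z)={2,3,5,6} D(Y)={2,3,5}: no change
Constraint 2 (V < Z) on D(V)={2,3,4,5,6} D(Z)={2,3,5,6}: V {2,3,4,5,6}->{2,3,4,5}; Z {2,3,5,6}->{3,5,6}
Constraint 3 (Y != X) on D(Y)={2,3,5} D(X)={2,3,5,6}: no change
Constraint 4 (V + X = Y) on D(V)={2,3,4,5} D(X)={2,3,5,6} D(Y)={2,3,5}: V {2,3,4,5}->{2,3}; X {2,3,5,6}->{2,3}; Y {2,3,5}->{5}
So after all 4 constraints: D(X) = {2,3}

Answer: {2,3}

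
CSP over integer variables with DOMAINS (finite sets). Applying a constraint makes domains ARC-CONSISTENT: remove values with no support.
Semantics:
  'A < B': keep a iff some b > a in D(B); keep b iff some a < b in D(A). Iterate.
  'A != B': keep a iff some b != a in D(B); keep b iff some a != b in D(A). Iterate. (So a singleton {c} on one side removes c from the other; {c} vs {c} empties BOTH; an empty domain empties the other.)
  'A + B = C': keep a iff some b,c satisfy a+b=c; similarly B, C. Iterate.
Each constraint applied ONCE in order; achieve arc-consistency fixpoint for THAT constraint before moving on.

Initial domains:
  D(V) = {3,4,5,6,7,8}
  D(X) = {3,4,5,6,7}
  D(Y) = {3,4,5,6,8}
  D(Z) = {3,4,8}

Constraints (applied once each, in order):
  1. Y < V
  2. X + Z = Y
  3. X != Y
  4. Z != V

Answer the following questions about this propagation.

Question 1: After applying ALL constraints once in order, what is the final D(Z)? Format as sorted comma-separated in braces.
Constraint 1 (Y < V) on D(Y)={3,4,5,6,8} D(V)={3,4,5,6,7,8}: Y {3,4,5,6,8}->{3,4,5,6}; V {3,4,5,6,7,8}->{4,5,6,7,8}
Constraint 2 (X + Z = Y) on D(X)={3,4,5,6,7} D(Z)={3,4,8} D(Y)={3,4,5,6}: X {3,4,5,6,7}->{3}; Z {3,4,8}->{3}; Y {3,4,5,6}->{6}
Constraint 3 (X != Y) on D(X)={3} D(Y)={6}: no change
Constraint 4 (Z != V) on D(Z)={3} D(V)={4,5,6,7,8}: no change
So after all 4 constraints: D(Z) = {3}

Answer: {3}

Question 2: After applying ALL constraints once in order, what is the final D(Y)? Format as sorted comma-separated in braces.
Constraint 1 (Y < V) on D(Y)={3,4,5,6,8} D(V)={3,4,5,6,7,8}: Y {3,4,5,6,8}->{3,4,5,6}; V {3,4,5,6,7,8}->{4,5,6,7,8}
Constraint 2 (X + Z = Y) on D(X)={3,4,5,6,7} D(Z)={3,4,8} D(Y)={3,4,5,6}: X {3,4,5,6,7}->{3}; Z {3,4,8}->{3}; Y {3,4,5,6}->{6}
Constraint 3 (X != Y) on D(X)={3} D(Y)={6}: no change
Constraint 4 (Z != V) on D(Z)={3} D(V)={4,5,6,7,8}: no change
So after all 4 constraints: D(Y) = {6}

Answer: {6}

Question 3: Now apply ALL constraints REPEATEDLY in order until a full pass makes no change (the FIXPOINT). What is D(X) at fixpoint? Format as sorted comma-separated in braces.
pass 0 (initial): D(X)={3,4,5,6,7}
pass 1: V {3,4,5,6,7,8}->{4,5,6,7,8}; X {3,4,5,6,7}->{3}; Y {3,4,5,6,8}->{6}; Z {3,4,8}->{3}
pass 2: V {4,5,6,7,8}->{7,8}
pass 3: no change
Fixpoint after 3 passes: D(X) = {3}

Answer: {3}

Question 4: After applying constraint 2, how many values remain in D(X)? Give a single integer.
Constraint 1 (Y < V) on D(Y)={3,4,5,6,8} D(V)={3,4,5,6,7,8}: Y {3,4,5,6,8}->{3,4,5,6}; V {3,4,5,6,7,8}->{4,5,6,7,8}
Constraint 2 (X + Z = Y) on D(X)={3,4,5,6,7} D(Z)={3,4,8} D(Y)={3,4,5,6}: X {3,4,5,6,7}->{3}; Z {3,4,8}->{3}; Y {3,4,5,6}->{6}
So after constraint 2: D(X)={3}, size = 1

Answer: 1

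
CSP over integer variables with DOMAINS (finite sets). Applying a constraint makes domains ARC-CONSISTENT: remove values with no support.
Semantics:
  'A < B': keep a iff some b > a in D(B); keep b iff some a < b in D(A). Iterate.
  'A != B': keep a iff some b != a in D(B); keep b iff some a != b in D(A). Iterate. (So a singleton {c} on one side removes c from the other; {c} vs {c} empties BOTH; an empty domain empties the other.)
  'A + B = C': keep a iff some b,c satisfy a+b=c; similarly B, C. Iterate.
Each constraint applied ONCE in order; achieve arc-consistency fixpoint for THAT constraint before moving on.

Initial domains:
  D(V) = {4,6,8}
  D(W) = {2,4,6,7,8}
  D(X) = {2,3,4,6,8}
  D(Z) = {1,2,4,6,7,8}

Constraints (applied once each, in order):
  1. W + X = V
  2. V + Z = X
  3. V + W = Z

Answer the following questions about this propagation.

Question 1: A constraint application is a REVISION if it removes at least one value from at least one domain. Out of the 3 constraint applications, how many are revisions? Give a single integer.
Answer: 3

Derivation:
Constraint 1 (W + X = V) on D(W)={2,4,6,7,8} D(X)={2,3,4,6,8} D(V)={4,6,8}: W {2,4,6,7,8}->{2,4,6}; X {2,3,4,6,8}->{2,4,6} => REVISION
Constraint 2 (V + Z = X) on D(V)={4,6,8} D(Z)={1,2,4,6,7,8} D(X)={2,4,6}: V {4,6,8}->{4}; Z {1,2,4,6,7,8}->{2}; X {2,4,6}->{6} => REVISION
Constraint 3 (V + W = Z) on D(V)={4} D(W)={2,4,6} D(Z)={2}: V {4}->{}; W {2,4,6}->{}; Z {2}->{} => REVISION
Total revisions = 3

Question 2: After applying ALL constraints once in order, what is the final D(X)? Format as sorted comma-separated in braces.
Answer: {6}

Derivation:
Constraint 1 (W + X = V) on D(W)={2,4,6,7,8} D(X)={2,3,4,6,8} D(V)={4,6,8}: W {2,4,6,7,8}->{2,4,6}; X {2,3,4,6,8}->{2,4,6}
Constraint 2 (V + Z = X) on D(V)={4,6,8} D(Z)={1,2,4,6,7,8} D(X)={2,4,6}: V {4,6,8}->{4}; Z {1,2,4,6,7,8}->{2}; X {2,4,6}->{6}
Constraint 3 (V + W = Z) on D(V)={4} D(W)={2,4,6} D(Z)={2}: V {4}->{}; W {2,4,6}->{}; Z {2}->{}
So after all 3 constraints: D(X) = {6}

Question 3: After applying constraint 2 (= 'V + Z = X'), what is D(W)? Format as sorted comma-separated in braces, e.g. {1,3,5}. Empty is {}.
Constraint 1 (W + X = V) on D(W)={2,4,6,7,8} D(X)={2,3,4,6,8} D(V)={4,6,8}: W {2,4,6,7,8}->{2,4,6}; X {2,3,4,6,8}->{2,4,6}
Constraint 2 (V + Z = X) on D(V)={4,6,8} D(Z)={1,2,4,6,7,8} D(X)={2,4,6}: V {4,6,8}->{4}; Z {1,2,4,6,7,8}->{2}; X {2,4,6}->{6}
So after constraint 2: D(W) = {2,4,6}

Answer: {2,4,6}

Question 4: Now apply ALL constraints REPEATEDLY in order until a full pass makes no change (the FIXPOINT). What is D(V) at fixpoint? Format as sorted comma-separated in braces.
Answer: {}

Derivation:
pass 0 (initial): D(V)={4,6,8}
pass 1: V {4,6,8}->{}; W {2,4,6,7,8}->{}; X {2,3,4,6,8}->{6}; Z {1,2,4,6,7,8}->{}
pass 2: X {6}->{}
pass 3: no change
Fixpoint after 3 passes: D(V) = {}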